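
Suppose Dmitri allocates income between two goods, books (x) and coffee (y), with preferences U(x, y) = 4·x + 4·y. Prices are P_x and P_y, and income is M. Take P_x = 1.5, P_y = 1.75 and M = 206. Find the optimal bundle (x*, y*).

x* = 137.3333, y* = 0

Linear utility — the consumer picks whichever good has higher MU/price: 4/1.5 = 2.6667 vs 4/1.75 = 2.2857.
x gives more utility per dollar, so spend all income on x: x* = M/P_x, y* = 0.
Numerically: x* = 137.3333, y* = 0.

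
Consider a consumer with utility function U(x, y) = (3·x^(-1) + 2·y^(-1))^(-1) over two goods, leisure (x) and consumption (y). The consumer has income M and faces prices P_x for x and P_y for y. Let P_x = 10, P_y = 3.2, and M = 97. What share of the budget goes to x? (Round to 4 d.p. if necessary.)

MU_x ∝ 3·x^(-2), MU_y ∝ 2·y^(-2), so MRS = (3/2)·(y/x)^(2) = P_x/P_y.
Hence y/x = ((2/3)·P_x/P_y)^(1/(2)), i.e. raised to the 0.5 power.
With the ratio pinned down, the budget gives x* = M/(P_x + P_y·(y/x)) and y* = (y/x)·x*.
Numerically y/x = 1.443376, so x* = 97/(10 + 3.2·1.443376) = 6.6353 and y* = 1.443376·6.6353 = 9.5772.
Expenditure on x: 10·6.6353 = 66.3529; share = 0.6841.

share on x = 0.6841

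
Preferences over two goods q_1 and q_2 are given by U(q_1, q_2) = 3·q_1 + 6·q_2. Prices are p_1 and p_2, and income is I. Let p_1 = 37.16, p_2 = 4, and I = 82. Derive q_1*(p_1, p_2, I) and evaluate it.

Perfect substitutes: compare marginal utility per dollar. 3/p_1 vs 6/p_2 → 0.0807 vs 1.5.
q_2 gives more utility per dollar, so spend all income on q_2: q_2* = I/p_2, q_1* = 0.
Numerically: q_1* = 0, q_2* = 20.5.

q_1* = 0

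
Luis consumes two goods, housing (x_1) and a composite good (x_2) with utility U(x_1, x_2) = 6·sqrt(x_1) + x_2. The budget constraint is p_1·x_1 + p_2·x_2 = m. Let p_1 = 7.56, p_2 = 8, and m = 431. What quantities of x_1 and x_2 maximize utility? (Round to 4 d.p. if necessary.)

x_1* = 10.0781, x_2* = 44.3512

Utility is quasi-linear in x_2; the FOC for x_1 is 3/√x_1 = p_1/p_2.
Thus x_1* = (3·p_2/p_1)² — independent of m — with the rest of income spent on x_2.
Plugging in: x_1* = (3·8/7.56)² = 10.0781, x_2* = 44.3512.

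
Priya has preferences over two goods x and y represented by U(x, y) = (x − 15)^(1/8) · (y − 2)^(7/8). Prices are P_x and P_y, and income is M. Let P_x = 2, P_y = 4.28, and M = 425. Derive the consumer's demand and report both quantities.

Discretionary income = 425 − 15·2 − 2·4.28 = 386.44; x* = 15 + 0.125·386.44/2 = 39.1525; y* = 2 + 0.875·386.44/4.28 = 81.0035.

x* = 39.1525, y* = 81.0035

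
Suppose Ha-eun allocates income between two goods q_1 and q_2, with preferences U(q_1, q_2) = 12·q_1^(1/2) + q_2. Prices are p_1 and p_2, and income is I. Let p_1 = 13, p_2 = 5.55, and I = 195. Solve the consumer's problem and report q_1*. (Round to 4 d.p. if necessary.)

Utility is quasi-linear in q_2; the FOC for q_1 is 6/√q_1 = p_1/p_2.
Solve: √q_1 = 6·p_2/p_1, so q_1*(p_1,p_2) = (6·p_2/p_1)², and q_2* = (I − p_1·q_1*)/p_2.
Plugging in: q_1* = (6·5.55/13)² = 6.5615.

q_1* = 6.5615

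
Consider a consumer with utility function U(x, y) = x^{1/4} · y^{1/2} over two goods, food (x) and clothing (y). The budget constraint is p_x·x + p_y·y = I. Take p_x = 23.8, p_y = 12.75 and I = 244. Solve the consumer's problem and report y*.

y* = 12.7582

Demand: x*(p_x,p_y,I) = 1/3·I/p_x and y* = 2/3·I/p_y.
At p_x=23.8, p_y=12.75, I=244: y* = 2/3·244/12.75 = 12.7582.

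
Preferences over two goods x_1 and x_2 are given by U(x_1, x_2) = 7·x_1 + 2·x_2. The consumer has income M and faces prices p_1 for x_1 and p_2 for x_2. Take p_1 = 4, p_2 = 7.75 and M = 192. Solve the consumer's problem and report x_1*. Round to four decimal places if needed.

Linear utility — the consumer picks whichever good has higher MU/price: 7/4 = 1.75 vs 2/7.75 = 0.2581.
x_1 gives more utility per dollar, so spend all income on x_1: x_1* = M/p_1, x_2* = 0.
Numerically: x_1* = 48, x_2* = 0.

x_1* = 48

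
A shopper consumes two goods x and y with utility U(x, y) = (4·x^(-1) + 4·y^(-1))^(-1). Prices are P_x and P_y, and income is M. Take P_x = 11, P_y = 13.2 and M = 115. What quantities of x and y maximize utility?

From the CES first-order condition, (y/x)^(2) = P_x/P_y.
Solve for the ratio: y/x = [P_x/P_y]^(0.5).
With the ratio pinned down, the budget gives x* = M/(P_x + P_y·(y/x)) and y* = (y/x)·x*.
Numerically y/x = 0.912871, so x* = 115/(11 + 13.2·0.912871) = 4.9892 and y* = 0.912871·4.9892 = 4.5545.

x* = 4.9892, y* = 4.5545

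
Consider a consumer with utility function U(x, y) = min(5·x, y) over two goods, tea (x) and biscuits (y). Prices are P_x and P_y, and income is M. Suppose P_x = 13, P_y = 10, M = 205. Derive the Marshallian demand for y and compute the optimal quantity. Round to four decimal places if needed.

y* = 16.2698

With perfect complements, no substitution: consume in ratio x:y = 1:5.
Budget: P_x·x + P_y·5·x = M, so (P_x + 5·P_y)·x = M.
Demand: x*(P_x,P_y,M) = M/(P_x + 5·P_y), y* = 5·M/(P_x + 5·P_y).
Here 13 + 5·10 = 63, giving y* = 16.2698.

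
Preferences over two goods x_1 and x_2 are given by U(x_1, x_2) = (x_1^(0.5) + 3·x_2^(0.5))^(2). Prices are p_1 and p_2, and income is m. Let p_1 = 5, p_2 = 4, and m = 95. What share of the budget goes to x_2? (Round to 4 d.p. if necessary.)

MU_x_1 ∝ x_1^(-0.5), MU_x_2 ∝ 3·x_2^(-0.5), so MRS = (1/3)·(x_2/x_1)^(0.5) = p_1/p_2.
Solve for the ratio: x_2/x_1 = [3·p_1/p_2]^(2).
Substitute x_2 = (x_2/x_1)·x_1 into the budget: x_1* = m/(p_1 + p_2·(x_2/x_1)).
Numerically x_2/x_1 = 14.0625, so x_1* = 95/(5 + 4·14.0625) = 1.551 and x_2* = 14.0625·1.551 = 21.8112.
Expenditure on x_2: 4·21.8112 = 87.2449; share = 0.9184.

share on x_2 = 0.9184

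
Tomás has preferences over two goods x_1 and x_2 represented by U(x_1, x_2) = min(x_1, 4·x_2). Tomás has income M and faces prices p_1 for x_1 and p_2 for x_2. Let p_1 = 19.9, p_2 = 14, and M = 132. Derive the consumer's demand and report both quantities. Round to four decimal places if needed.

x_1* = 5.641, x_2* = 1.4103

Demand: x_1*(p_1,p_2,M) = 4·M/(4·p_1 + p_2), x_2* = M/(4·p_1 + p_2).
Here 4·19.9 + 14 = 93.6, giving x_1* = 5.641 and x_2* = 1.4103.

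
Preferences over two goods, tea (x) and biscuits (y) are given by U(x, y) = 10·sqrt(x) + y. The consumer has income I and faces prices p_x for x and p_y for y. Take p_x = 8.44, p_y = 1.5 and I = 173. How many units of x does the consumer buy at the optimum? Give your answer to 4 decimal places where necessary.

MU_x = 5/√x, MU_y = 1. Tangency: 5/√x = p_x/p_y.
Thus x* = (5·p_y/p_x)² — independent of I — with the rest of income spent on y.
Plugging in: x* = (5·1.5/8.44)² = 0.7897.

x* = 0.7897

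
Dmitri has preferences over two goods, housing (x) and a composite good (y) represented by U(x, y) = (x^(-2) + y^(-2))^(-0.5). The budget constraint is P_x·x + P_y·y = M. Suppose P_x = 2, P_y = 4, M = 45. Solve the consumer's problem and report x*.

MRS = MU_x/MU_y = (y/x)^(3). Set equal to P_x/P_y.
Solve for the ratio: y/x = [P_x/P_y]^(1/3).
With the ratio pinned down, the budget gives x* = M/(P_x + P_y·(y/x)) and y* = (y/x)·x*.
Numerically y/x = 0.793701, so x* = 45/(2 + 4·0.793701) = 8.696.

x* = 8.696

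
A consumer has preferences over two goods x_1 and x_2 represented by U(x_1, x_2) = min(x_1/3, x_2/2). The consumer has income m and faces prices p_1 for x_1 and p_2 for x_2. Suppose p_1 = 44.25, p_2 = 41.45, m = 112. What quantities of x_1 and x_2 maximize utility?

x_1* = 1.5581, x_2* = 1.0387

Leontief preferences: the optimum is at the kink where x_1/3 = x_2/2, i.e. x_2 = (2/3)·x_1.
Budget: p_1·x_1 + p_2·(2/3)·x_1 = m, so (3·p_1 + 2·p_2)·x_1 = 3·m.
Demand: x_1*(p_1,p_2,m) = 3·m/(3·p_1 + 2·p_2), x_2* = 2·m/(3·p_1 + 2·p_2).
Here 3·44.25 + 2·41.45 = 215.65, giving x_1* = 1.5581 and x_2* = 1.0387.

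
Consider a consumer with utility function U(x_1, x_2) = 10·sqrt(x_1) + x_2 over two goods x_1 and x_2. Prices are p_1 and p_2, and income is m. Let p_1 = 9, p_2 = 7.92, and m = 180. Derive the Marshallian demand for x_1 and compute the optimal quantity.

x_1* = 19.36

Utility is quasi-linear in x_2; the FOC for x_1 is 5/√x_1 = p_1/p_2.
Solve: √x_1 = 5·p_2/p_1, so x_1*(p_1,p_2) = (5·p_2/p_1)², and x_2* = (m − p_1·x_1*)/p_2.
Plugging in: x_1* = (5·7.92/9)² = 19.36.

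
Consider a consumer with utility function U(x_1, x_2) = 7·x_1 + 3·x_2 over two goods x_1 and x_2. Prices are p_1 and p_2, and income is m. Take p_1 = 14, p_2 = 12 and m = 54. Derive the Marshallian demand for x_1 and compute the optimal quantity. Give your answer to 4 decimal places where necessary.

Perfect substitutes: compare marginal utility per dollar. 7/p_1 vs 3/p_2 → 0.5 vs 0.25.
x_1 gives more utility per dollar, so spend all income on x_1: x_1* = m/p_1, x_2* = 0.
Numerically: x_1* = 3.8571, x_2* = 0.

x_1* = 3.8571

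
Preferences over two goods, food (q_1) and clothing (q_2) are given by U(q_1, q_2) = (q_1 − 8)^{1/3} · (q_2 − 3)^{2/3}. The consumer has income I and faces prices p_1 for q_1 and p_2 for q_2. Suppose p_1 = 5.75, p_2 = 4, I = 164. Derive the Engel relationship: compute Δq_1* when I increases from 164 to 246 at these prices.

This is Cobb-Douglas in (q_1−8, q_2−3): tangency gives 1/3·p_2·(q_2−3) = 2/3·p_1·(q_1−8).
Substituting into the budget: q_1* = 8 + 1/3·(I − 8·p_1 − 3·p_2)/p_1, and q_2* = 3 + 2/3·(…)/p_2.
Discretionary income = 164 − 8·5.75 − 3·4 = 106; q_1* = 8 + 1/3·106/5.75 = 14.1449.
At I' = 246: q_1* = 18.8986. Change: 18.8986 − 14.1449 = 4.7536.

Δq_1* = 4.7536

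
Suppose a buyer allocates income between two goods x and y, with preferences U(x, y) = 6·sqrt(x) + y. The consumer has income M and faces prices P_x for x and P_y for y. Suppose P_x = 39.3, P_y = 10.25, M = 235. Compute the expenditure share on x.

Utility is quasi-linear in y; the FOC for x is 3/√x = P_x/P_y.
Solve: √x = 3·P_y/P_x, so x*(P_x,P_y) = (3·P_y/P_x)², and y* = (M − P_x·x*)/P_y.
Plugging in: x* = (3·10.25/39.3)² = 0.6122, y* = 20.5795.
Expenditure on x: 39.3·0.6122 = 24.0601; share = 0.1024.

share on x = 0.1024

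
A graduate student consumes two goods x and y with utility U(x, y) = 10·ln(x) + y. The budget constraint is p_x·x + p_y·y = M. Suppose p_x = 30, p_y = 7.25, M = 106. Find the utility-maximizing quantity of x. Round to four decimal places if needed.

Set MRS = p_x/p_y: (10/x)/1 = p_x/p_y.
So x*(p_x,p_y) = 10·p_y/p_x, independent of income; and y* = (M − 10·p_y)/p_y.
At the given prices: x* = 10·7.25/30 = 2.4167.

x* = 2.4167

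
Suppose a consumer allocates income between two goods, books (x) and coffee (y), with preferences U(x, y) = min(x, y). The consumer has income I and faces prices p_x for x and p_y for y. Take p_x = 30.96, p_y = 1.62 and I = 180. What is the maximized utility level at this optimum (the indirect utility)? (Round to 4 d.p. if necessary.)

Leontief preferences: the optimum is at the kink where x/1 = y/1, i.e. y = x.
Budget: p_x·x + p_y·x = I, so (p_x + p_y)·x = I.
Demand: x*(p_x,p_y,I) = I/(p_x + p_y), y* = I/(p_x + p_y).
Here 30.96 + 1.62 = 32.58, giving x* = 5.5249 and y* = 5.5249.
Utility at the optimum: U(5.5249, 5.5249) = 5.5249.

V = 5.5249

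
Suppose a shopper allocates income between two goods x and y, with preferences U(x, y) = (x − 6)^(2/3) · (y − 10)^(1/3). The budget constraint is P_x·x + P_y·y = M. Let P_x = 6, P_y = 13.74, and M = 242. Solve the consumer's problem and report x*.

MRS = 2·(y−10)/(x−6). Tangency with P_x/P_y gives y−10 = (1/2)·(P_x/P_y)·(x−6).
After buying the subsistence bundle (6, 10), a share 2/3 of the remaining income goes to x: x* = 6 + 2/3·(M − 6P_x − 10P_y)/P_x.
Discretionary income = 242 − 6·6 − 10·13.74 = 68.6; x* = 6 + 2/3·68.6/6 = 13.6222.

x* = 13.6222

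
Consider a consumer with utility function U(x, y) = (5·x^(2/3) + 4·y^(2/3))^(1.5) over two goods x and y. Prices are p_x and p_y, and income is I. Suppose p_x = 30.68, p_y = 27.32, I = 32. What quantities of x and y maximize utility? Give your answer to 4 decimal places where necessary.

x* = 0.6338, y* = 0.4596

MU_x ∝ 5·x^(-1/3), MU_y ∝ 4·y^(-1/3), so MRS = (5/4)·(y/x)^(1/3) = p_x/p_y.
Hence y/x = ((4/5)·p_x/p_y)^(1/(1/3)), i.e. raised to the 3 power.
With the ratio pinned down, the budget gives x* = I/(p_x + p_y·(y/x)) and y* = (y/x)·x*.
Numerically y/x = 0.725093, so x* = 32/(30.68 + 27.32·0.725093) = 0.6338 and y* = 0.725093·0.6338 = 0.4596.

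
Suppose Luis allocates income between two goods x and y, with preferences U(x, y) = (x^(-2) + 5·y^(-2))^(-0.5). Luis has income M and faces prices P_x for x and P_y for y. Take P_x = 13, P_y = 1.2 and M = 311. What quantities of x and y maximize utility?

x* = 17.7305, y* = 67.086

MRS = MU_x/MU_y = (1/5)·(y/x)^(3). Set equal to P_x/P_y.
Solve for the ratio: y/x = [5·P_x/P_y]^(1/3).
Substitute y = (y/x)·x into the budget: x* = M/(P_x + P_y·(y/x)).
Numerically y/x = 3.783648, so x* = 311/(13 + 1.2·3.783648) = 17.7305 and y* = 3.783648·17.7305 = 67.086.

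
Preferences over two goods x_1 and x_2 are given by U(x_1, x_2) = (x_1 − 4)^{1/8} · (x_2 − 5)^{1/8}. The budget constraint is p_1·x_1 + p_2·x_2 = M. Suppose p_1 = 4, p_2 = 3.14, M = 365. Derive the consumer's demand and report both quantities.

x_1* = 45.6625, x_2* = 58.0732

MRS = (x_2−5)/(x_1−4). Tangency with p_1/p_2 gives x_2−5 = (p_1/p_2)·(x_1−4).
Substituting into the budget: x_1* = 4 + 0.5·(M − 4·p_1 − 5·p_2)/p_1, and x_2* = 5 + 0.5·(…)/p_2.
Discretionary income = 365 − 4·4 − 5·3.14 = 333.3; x_1* = 4 + 0.5·333.3/4 = 45.6625; x_2* = 5 + 0.5·333.3/3.14 = 58.0732.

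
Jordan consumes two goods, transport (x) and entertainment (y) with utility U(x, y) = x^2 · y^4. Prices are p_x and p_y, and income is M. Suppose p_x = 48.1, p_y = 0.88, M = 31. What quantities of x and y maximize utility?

x* = 0.2148, y* = 23.4848

The MRS is (1/2)·y/x. Set MRS = p_x/p_y.
So 2·p_y·y = 4·p_x·x; combined with the budget, a share 1/3 of income goes to x.
Demand: x*(p_x,p_y,M) = 1/3·M/p_x and y* = 2/3·M/p_y.
At p_x=48.1, p_y=0.88, M=31: x* = 1/3·31/48.1 = 0.2148, y* = 23.4848.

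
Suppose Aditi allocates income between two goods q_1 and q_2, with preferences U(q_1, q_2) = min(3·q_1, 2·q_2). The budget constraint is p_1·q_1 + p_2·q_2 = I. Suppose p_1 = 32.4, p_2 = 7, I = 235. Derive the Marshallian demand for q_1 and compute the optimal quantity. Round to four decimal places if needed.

Leontief preferences: the optimum is at the kink where q_1/2 = q_2/3, i.e. q_2 = (3/2)·q_1.
Budget: p_1·q_1 + p_2·(3/2)·q_1 = I, so (2·p_1 + 3·p_2)·q_1 = 2·I.
Demand: q_1*(p_1,p_2,I) = 2·I/(2·p_1 + 3·p_2), q_2* = 3·I/(2·p_1 + 3·p_2).
Here 2·32.4 + 3·7 = 85.8, giving q_1* = 5.4779.

q_1* = 5.4779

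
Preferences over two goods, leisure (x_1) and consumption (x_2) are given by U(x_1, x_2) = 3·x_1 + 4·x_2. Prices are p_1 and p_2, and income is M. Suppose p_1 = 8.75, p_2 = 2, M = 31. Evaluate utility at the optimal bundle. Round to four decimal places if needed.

V = 62

Linear utility — the consumer picks whichever good has higher MU/price: 3/8.75 = 0.3429 vs 4/2 = 2.
x_2 gives more utility per dollar, so spend all income on x_2: x_2* = M/p_2, x_1* = 0.
Numerically: x_1* = 0, x_2* = 15.5.
Utility at the optimum: U(0, 15.5) = 62.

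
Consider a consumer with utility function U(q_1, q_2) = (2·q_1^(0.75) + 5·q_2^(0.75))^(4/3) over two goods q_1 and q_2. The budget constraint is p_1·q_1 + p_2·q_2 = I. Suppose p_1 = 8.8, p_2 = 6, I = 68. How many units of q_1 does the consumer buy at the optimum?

From the CES first-order condition, (2/5)·(q_2/q_1)^(0.25) = p_1/p_2.
Solve for the ratio: q_2/q_1 = [(5/2)·p_1/p_2]^(4).
Substitute q_2 = (q_2/q_1)·q_1 into the budget: q_1* = I/(p_1 + p_2·(q_2/q_1)).
Numerically q_2/q_1 = 180.753086, so q_1* = 68/(8.8 + 6·180.753086) = 0.0622.

q_1* = 0.0622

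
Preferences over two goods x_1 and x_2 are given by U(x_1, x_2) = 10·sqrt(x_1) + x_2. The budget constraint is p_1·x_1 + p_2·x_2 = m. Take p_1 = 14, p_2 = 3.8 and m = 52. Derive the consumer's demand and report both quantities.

x_1* = 1.8418, x_2* = 6.8985

MU_x_1 = 5/√x_1, MU_x_2 = 1. Tangency: 5/√x_1 = p_1/p_2.
Thus x_1* = (5·p_2/p_1)² — independent of m — with the rest of income spent on x_2.
Plugging in: x_1* = (5·3.8/14)² = 1.8418, x_2* = 6.8985.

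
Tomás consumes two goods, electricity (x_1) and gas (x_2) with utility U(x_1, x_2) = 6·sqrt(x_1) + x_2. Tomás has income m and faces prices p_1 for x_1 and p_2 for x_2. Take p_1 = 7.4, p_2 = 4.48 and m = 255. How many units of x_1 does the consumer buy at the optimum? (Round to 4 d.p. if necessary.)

x_1* = 3.2986

MU_x_1 = 3/√x_1, MU_x_2 = 1. Tangency: 3/√x_1 = p_1/p_2.
Thus x_1* = (3·p_2/p_1)² — independent of m — with the rest of income spent on x_2.
Plugging in: x_1* = (3·4.48/7.4)² = 3.2986.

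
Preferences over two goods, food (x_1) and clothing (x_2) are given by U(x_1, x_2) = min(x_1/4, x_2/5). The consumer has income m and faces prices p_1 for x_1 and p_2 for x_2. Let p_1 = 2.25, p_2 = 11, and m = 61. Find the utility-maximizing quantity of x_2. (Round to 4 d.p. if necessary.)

x_2* = 4.7656

Leontief preferences: the optimum is at the kink where x_1/4 = x_2/5, i.e. x_2 = (5/4)·x_1.
Budget: p_1·x_1 + p_2·(5/4)·x_1 = m, so (4·p_1 + 5·p_2)·x_1 = 4·m.
Demand: x_1*(p_1,p_2,m) = 4·m/(4·p_1 + 5·p_2), x_2* = 5·m/(4·p_1 + 5·p_2).
Here 4·2.25 + 5·11 = 64, giving x_2* = 4.7656.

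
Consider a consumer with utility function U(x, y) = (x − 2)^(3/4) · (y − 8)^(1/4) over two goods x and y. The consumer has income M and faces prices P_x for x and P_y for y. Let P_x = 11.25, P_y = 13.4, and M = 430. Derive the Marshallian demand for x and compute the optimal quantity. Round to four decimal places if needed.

x* = 22.02

This is Cobb-Douglas in (x−2, y−8): tangency gives 0.75·P_y·(y−8) = 0.25·P_x·(x−2).
Substituting into the budget: x* = 2 + 0.75·(M − 2·P_x − 8·P_y)/P_x, and y* = 8 + 0.25·(…)/P_y.
Discretionary income = 430 − 2·11.25 − 8·13.4 = 300.3; x* = 2 + 0.75·300.3/11.25 = 22.02.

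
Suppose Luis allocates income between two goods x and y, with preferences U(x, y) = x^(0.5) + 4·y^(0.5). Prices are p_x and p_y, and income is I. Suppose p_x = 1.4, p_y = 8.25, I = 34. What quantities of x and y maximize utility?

From the CES first-order condition, (1/4)·(y/x)^(0.5) = p_x/p_y.
Hence y/x = (4·p_x/p_y)^(1/(0.5)), i.e. raised to the 2 power.
With the ratio pinned down, the budget gives x* = I/(p_x + p_y·(y/x)) and y* = (y/x)·x*.
Numerically y/x = 0.460753, so x* = 34/(1.4 + 8.25·0.460753) = 6.5369 and y* = 0.460753·6.5369 = 3.0119.

x* = 6.5369, y* = 3.0119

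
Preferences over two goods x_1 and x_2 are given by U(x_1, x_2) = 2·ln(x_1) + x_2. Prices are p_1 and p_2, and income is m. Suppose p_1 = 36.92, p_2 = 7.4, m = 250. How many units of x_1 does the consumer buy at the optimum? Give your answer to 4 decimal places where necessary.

Set MRS = p_1/p_2: (2/x_1)/1 = p_1/p_2.
So x_1*(p_1,p_2) = 2·p_2/p_1, independent of income; and x_2* = (m − 2·p_2)/p_2.
At the given prices: x_1* = 2·7.4/36.92 = 0.4009.

x_1* = 0.4009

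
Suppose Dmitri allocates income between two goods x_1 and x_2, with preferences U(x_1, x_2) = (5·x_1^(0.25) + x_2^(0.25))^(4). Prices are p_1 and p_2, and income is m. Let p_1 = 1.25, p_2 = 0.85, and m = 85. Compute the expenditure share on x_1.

From the CES first-order condition, 5·(x_2/x_1)^(0.75) = p_1/p_2.
Solve for the ratio: x_2/x_1 = [(1/5)·p_1/p_2]^(4/3).
Substitute x_2 = (x_2/x_1)·x_1 into the budget: x_1* = m/(p_1 + p_2·(x_2/x_1)).
Numerically x_2/x_1 = 0.195597, so x_1* = 85/(1.25 + 0.85·0.195597) = 60.0173 and x_2* = 0.195597·60.0173 = 11.7392.
Expenditure on x_1: 1.25·60.0173 = 75.0217; share = 0.8826.

share on x_1 = 0.8826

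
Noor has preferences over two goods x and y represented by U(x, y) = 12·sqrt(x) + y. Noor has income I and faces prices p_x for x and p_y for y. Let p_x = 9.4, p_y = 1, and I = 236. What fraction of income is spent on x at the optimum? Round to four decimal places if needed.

share on x = 0.0162

Set MRS = p_x/p_y: 6·x^(−1/2) = p_x/p_y.
Thus x* = (6·p_y/p_x)² — independent of I — with the rest of income spent on y.
Plugging in: x* = (6·1/9.4)² = 0.4074, y* = 232.1702.
Expenditure on x: 9.4·0.4074 = 3.8298; share = 0.0162.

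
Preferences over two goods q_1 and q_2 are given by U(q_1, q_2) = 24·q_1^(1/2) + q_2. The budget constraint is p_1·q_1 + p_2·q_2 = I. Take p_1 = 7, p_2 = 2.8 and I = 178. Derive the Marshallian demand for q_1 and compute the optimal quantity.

Utility is quasi-linear in q_2; the FOC for q_1 is 12/√q_1 = p_1/p_2.
Thus q_1* = (12·p_2/p_1)² — independent of I — with the rest of income spent on q_2.
Plugging in: q_1* = (12·2.8/7)² = 23.04.

q_1* = 23.04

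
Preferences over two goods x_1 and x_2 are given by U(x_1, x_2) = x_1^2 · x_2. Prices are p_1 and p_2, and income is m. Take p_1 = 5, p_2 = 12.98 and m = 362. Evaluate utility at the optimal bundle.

V = 21657.4459

The MRS is 2·x_2/x_1. Set MRS = p_1/p_2.
Rearranging, p_2·x_2 = (1/2)·p_1·x_1. Substituting into the budget gives p_1·x_1·(1 + (1/2)) = m.
Demand: x_1*(p_1,p_2,m) = 2/3·m/p_1 and x_2* = 1/3·m/p_2.
At p_1=5, p_2=12.98, m=362: x_1* = 2/3·362/5 = 48.2667, x_2* = 9.2964.
Utility at the optimum: U(48.2667, 9.2964) = 21657.4459.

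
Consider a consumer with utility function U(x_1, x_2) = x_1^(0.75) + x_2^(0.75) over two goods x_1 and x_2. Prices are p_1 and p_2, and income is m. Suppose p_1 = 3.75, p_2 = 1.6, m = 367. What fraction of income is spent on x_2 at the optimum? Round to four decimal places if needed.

share on x_2 = 0.9279

MRS = MU_x_1/MU_x_2 = (x_2/x_1)^(0.25). Set equal to p_1/p_2.
Solve for the ratio: x_2/x_1 = [p_1/p_2]^(4).
With the ratio pinned down, the budget gives x_1* = m/(p_1 + p_2·(x_2/x_1)) and x_2* = (x_2/x_1)·x_1*.
Numerically x_2/x_1 = 30.174851, so x_1* = 367/(3.75 + 1.6·30.174851) = 7.0537 and x_2* = 30.174851·7.0537 = 212.843.
Expenditure on x_2: 1.6·212.843 = 340.5488; share = 0.9279.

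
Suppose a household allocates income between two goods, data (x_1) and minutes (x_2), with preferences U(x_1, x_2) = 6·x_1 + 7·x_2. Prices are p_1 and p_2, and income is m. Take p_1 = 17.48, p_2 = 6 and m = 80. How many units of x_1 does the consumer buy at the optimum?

Numerically: x_1* = 0, x_2* = 13.3333.

x_1* = 0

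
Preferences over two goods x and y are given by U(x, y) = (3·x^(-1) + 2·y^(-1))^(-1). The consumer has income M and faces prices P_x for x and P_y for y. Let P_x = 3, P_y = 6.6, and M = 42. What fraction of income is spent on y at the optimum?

Substitute y = (y/x)·x into the budget: x* = M/(P_x + P_y·(y/x)).
Numerically y/x = 0.550482, so x* = 42/(3 + 6.6·0.550482) = 6.3318 and y* = 0.550482·6.3318 = 3.4855.
Expenditure on y: 6.6·3.4855 = 23.0046; share = 0.5477.

share on y = 0.5477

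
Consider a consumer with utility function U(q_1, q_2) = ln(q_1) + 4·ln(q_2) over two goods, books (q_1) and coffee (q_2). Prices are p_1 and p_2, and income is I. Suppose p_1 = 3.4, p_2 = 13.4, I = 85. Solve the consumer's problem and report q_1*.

q_1* = 5

Demand: q_1*(p_1,p_2,I) = 0.2·I/p_1 and q_2* = 0.8·I/p_2.
At p_1=3.4, p_2=13.4, I=85: q_1* = 0.2·85/3.4 = 5.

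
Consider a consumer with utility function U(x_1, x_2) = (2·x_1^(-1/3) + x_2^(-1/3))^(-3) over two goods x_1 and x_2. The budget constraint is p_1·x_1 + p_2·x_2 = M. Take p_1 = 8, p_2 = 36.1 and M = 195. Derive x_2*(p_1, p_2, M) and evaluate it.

MU_x_1 ∝ 2·x_1^(-4/3), MU_x_2 ∝ x_2^(-4/3), so MRS = 2·(x_2/x_1)^(4/3) = p_1/p_2.
Hence x_2/x_1 = ((1/2)·p_1/p_2)^(1/(4/3)), i.e. raised to the 0.75 power.
With the ratio pinned down, the budget gives x_1* = M/(p_1 + p_2·(x_2/x_1)) and x_2* = (x_2/x_1)·x_1*.
Numerically x_2/x_1 = 0.19205, so x_1* = 195/(8 + 36.1·0.19205) = 13.0583 and x_2* = 0.19205·13.0583 = 2.5079.

x_2* = 2.5079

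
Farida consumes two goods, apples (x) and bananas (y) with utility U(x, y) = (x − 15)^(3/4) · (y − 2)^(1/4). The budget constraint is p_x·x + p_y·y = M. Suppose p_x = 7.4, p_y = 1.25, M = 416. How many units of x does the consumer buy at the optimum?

x* = 45.6588

MRS = 3·(y−2)/(x−15). Tangency with p_x/p_y gives y−2 = (1/3)·(p_x/p_y)·(x−15).
Substituting into the budget: x* = 15 + 0.75·(M − 15·p_x − 2·p_y)/p_x, and y* = 2 + 0.25·(…)/p_y.
Discretionary income = 416 − 15·7.4 − 2·1.25 = 302.5; x* = 15 + 0.75·302.5/7.4 = 45.6588.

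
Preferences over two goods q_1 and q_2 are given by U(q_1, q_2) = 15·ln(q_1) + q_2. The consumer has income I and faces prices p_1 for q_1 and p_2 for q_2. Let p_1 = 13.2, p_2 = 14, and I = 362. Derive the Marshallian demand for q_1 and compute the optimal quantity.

Set MRS = p_1/p_2: (15/q_1)/1 = p_1/p_2.
So q_1*(p_1,p_2) = 15·p_2/p_1, independent of income; and q_2* = (I − 15·p_2)/p_2.
At the given prices: q_1* = 15·14/13.2 = 15.9091.

q_1* = 15.9091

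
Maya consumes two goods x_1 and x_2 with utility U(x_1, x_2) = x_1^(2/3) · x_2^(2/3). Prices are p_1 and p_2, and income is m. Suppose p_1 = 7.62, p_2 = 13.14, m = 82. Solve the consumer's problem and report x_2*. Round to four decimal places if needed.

MU_x_1/MU_x_2 = (2/3·x_2)/(2/3·x_1); tangency sets this equal to p_1/p_2.
So 2/3·p_2·x_2 = 2/3·p_1·x_1; combined with the budget, a share 0.5 of income goes to x_1.
Demand: x_1*(p_1,p_2,m) = 0.5·m/p_1 and x_2* = 0.5·m/p_2.
At p_1=7.62, p_2=13.14, m=82: x_2* = 0.5·82/13.14 = 3.1202.

x_2* = 3.1202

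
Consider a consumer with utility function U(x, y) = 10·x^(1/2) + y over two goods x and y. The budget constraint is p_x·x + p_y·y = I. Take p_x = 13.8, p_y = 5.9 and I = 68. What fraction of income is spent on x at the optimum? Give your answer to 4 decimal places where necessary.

MU_x = 5/√x, MU_y = 1. Tangency: 5/√x = p_x/p_y.
Solve: √x = 5·p_y/p_x, so x*(p_x,p_y) = (5·p_y/p_x)², and y* = (I − p_x·x*)/p_y.
Plugging in: x* = (5·5.9/13.8)² = 4.5697, y* = 0.837.
Expenditure on x: 13.8·4.5697 = 63.0616; share = 0.9274.

share on x = 0.9274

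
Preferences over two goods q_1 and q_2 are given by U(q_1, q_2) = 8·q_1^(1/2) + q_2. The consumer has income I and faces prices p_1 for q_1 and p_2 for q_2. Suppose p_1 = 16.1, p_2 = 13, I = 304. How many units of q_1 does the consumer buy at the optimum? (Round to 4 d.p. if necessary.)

Utility is quasi-linear in q_2; the FOC for q_1 is 4/√q_1 = p_1/p_2.
Solve: √q_1 = 4·p_2/p_1, so q_1*(p_1,p_2) = (4·p_2/p_1)², and q_2* = (I − p_1·q_1*)/p_2.
Plugging in: q_1* = (4·13/16.1)² = 10.4317.

q_1* = 10.4317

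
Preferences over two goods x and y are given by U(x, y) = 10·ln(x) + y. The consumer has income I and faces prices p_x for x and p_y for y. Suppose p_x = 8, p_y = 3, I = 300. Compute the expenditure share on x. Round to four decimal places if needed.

Set MRS = p_x/p_y: (10/x)/1 = p_x/p_y.
So x*(p_x,p_y) = 10·p_y/p_x, independent of income; and y* = (I − 10·p_y)/p_y.
At the given prices: x* = 10·3/8 = 3.75, and y* = 90.
Expenditure on x: 8·3.75 = 30; share = 0.1.

share on x = 0.1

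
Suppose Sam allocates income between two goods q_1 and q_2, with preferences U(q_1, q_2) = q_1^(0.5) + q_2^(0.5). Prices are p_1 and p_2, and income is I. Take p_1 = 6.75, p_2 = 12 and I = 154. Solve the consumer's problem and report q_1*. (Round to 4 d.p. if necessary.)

q_1* = 14.6015

From the CES first-order condition, (q_2/q_1)^(0.5) = p_1/p_2.
Hence q_2/q_1 = (p_1/p_2)^(1/(0.5)), i.e. raised to the 2 power.
With the ratio pinned down, the budget gives q_1* = I/(p_1 + p_2·(q_2/q_1)) and q_2* = (q_2/q_1)·q_1*.
Numerically q_2/q_1 = 0.316406, so q_1* = 154/(6.75 + 12·0.316406) = 14.6015.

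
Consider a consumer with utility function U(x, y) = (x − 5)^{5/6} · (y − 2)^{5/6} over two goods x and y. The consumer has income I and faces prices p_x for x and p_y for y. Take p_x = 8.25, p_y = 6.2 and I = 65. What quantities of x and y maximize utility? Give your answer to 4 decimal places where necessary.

x* = 5.6879, y* = 2.9153

MRS = (y−2)/(x−5). Tangency with p_x/p_y gives y−2 = (p_x/p_y)·(x−5).
After buying the subsistence bundle (5, 2), a share 0.5 of the remaining income goes to x: x* = 5 + 0.5·(I − 5p_x − 2p_y)/p_x.
Discretionary income = 65 − 5·8.25 − 2·6.2 = 11.35; x* = 5 + 0.5·11.35/8.25 = 5.6879; y* = 2 + 0.5·11.35/6.2 = 2.9153.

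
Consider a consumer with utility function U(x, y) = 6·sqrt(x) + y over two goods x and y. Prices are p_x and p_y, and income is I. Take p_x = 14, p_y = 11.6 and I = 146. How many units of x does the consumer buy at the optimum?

x* = 6.1788

Set MRS = p_x/p_y: 3·x^(−1/2) = p_x/p_y.
Thus x* = (3·p_y/p_x)² — independent of I — with the rest of income spent on y.
Plugging in: x* = (3·11.6/14)² = 6.1788.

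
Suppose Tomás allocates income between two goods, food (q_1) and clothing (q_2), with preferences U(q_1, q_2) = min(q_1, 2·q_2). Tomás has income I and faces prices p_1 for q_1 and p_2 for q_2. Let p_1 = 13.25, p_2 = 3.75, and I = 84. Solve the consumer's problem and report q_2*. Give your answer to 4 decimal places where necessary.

Leontief preferences: the optimum is at the kink where q_1/2 = q_2/1, i.e. q_2 = (1/2)·q_1.
Budget: p_1·q_1 + p_2·(1/2)·q_1 = I, so (2·p_1 + p_2)·q_1 = 2·I.
Demand: q_1*(p_1,p_2,I) = 2·I/(2·p_1 + p_2), q_2* = I/(2·p_1 + p_2).
Here 2·13.25 + 3.75 = 30.25, giving q_2* = 2.7769.

q_2* = 2.7769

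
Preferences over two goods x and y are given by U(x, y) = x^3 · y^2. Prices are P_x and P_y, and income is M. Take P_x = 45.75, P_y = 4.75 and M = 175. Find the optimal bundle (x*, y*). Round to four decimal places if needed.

MU_x/MU_y = (3·y)/(2·x); tangency sets this equal to P_x/P_y.
So 3·P_y·y = 2·P_x·x; combined with the budget, a share 0.6 of income goes to x.
Demand: x*(P_x,P_y,M) = 0.6·M/P_x and y* = 0.4·M/P_y.
At P_x=45.75, P_y=4.75, M=175: x* = 0.6·175/45.75 = 2.2951, y* = 14.7368.

x* = 2.2951, y* = 14.7368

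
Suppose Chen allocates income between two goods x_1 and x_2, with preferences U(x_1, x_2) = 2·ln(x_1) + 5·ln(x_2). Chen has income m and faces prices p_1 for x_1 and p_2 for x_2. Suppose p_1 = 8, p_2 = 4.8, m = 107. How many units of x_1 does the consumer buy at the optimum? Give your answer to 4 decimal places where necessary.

x_1* = 3.8214

The MRS is (2/5)·x_2/x_1. Set MRS = p_1/p_2.
Rearranging, p_2·x_2 = (5/2)·p_1·x_1. Substituting into the budget gives p_1·x_1·(1 + (5/2)) = m.
Demand: x_1*(p_1,p_2,m) = 2/7·m/p_1 and x_2* = 5/7·m/p_2.
At p_1=8, p_2=4.8, m=107: x_1* = 2/7·107/8 = 3.8214.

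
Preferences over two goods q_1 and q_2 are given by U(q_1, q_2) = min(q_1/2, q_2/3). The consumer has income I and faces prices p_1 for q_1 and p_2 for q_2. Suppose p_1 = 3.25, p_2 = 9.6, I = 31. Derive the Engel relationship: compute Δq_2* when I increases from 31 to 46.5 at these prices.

Δq_2* = 1.3173

With perfect complements, no substitution: consume in ratio q_1:q_2 = 2:3.
Budget: p_1·q_1 + p_2·(3/2)·q_1 = I, so (2·p_1 + 3·p_2)·q_1 = 2·I.
Demand: q_1*(p_1,p_2,I) = 2·I/(2·p_1 + 3·p_2), q_2* = 3·I/(2·p_1 + 3·p_2).
Here 2·3.25 + 3·9.6 = 35.3, giving q_2* = 2.6346.
At I' = 46.5: q_2* = 3.9518. Change: 3.9518 − 2.6346 = 1.3173.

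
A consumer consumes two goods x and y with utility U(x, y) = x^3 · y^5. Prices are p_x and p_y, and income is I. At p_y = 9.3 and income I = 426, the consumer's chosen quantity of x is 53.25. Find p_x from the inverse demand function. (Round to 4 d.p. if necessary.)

The MRS is (3/5)·y/x. Set MRS = p_x/p_y.
Rearranging, p_y·y = (5/3)·p_x·x. Substituting into the budget gives p_x·x·(1 + (5/3)) = I.
Demand: x*(p_x,p_y,I) = 0.375·I/p_x and y* = 0.625·I/p_y.
Set x* = 53.25 in the demand function and solve for p_x: p_x = 3.

p_x = 3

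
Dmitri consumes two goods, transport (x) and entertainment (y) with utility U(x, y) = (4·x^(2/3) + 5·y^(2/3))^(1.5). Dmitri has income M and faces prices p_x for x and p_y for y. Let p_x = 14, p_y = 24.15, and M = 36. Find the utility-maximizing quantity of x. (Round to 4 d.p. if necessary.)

x* = 1.5524

From the CES first-order condition, (4/5)·(y/x)^(1/3) = p_x/p_y.
Solve for the ratio: y/x = [(5/4)·p_x/p_y]^(3).
With the ratio pinned down, the budget gives x* = M/(p_x + p_y·(y/x)) and y* = (y/x)·x*.
Numerically y/x = 0.380507, so x* = 36/(14 + 24.15·0.380507) = 1.5524.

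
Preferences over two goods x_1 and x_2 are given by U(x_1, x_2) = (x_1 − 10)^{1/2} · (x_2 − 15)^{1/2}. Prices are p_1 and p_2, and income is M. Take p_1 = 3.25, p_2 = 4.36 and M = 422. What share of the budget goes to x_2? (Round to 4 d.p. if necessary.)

share on x_2 = 0.539

Let x_1' = x_1−10, x_2' = x_2−15. MRS = x_2'/x_1' = p_1/p_2.
After buying the subsistence bundle (10, 15), a share 0.5 of the remaining income goes to x_1: x_1* = 10 + 0.5·(M − 10p_1 − 15p_2)/p_1.
Discretionary income = 422 − 10·3.25 − 15·4.36 = 324.1; x_1* = 10 + 0.5·324.1/3.25 = 59.8615; x_2* = 15 + 0.5·324.1/4.36 = 52.1674.
Expenditure on x_2: 4.36·52.1674 = 227.45; share = 0.539.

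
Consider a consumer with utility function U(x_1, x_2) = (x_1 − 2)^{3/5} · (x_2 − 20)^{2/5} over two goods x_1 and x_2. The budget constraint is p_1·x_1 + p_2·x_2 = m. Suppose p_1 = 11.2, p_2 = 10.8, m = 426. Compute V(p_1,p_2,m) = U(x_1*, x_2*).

V = 8.6706

Substituting into the budget: x_1* = 2 + 0.6·(m − 2·p_1 − 20·p_2)/p_1, and x_2* = 20 + 0.4·(…)/p_2.
Discretionary income = 426 − 2·11.2 − 20·10.8 = 187.6; x_1* = 2 + 0.6·187.6/11.2 = 12.05; x_2* = 20 + 0.4·187.6/10.8 = 26.9481.
Utility at the optimum: U(12.05, 26.9481) = 8.6706.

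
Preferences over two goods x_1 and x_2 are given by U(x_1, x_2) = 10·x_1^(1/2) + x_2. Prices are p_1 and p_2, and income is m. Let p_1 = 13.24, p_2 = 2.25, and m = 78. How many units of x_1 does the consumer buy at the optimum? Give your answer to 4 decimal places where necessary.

x_1* = 0.722

MU_x_1 = 5/√x_1, MU_x_2 = 1. Tangency: 5/√x_1 = p_1/p_2.
Solve: √x_1 = 5·p_2/p_1, so x_1*(p_1,p_2) = (5·p_2/p_1)², and x_2* = (m − p_1·x_1*)/p_2.
Plugging in: x_1* = (5·2.25/13.24)² = 0.722.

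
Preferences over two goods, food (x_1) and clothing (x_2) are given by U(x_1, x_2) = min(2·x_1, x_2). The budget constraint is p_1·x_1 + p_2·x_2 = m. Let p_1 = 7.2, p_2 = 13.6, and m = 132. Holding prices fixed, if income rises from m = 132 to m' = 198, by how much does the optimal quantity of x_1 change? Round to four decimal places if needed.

Demand: x_1*(p_1,p_2,m) = m/(p_1 + 2·p_2), x_2* = 2·m/(p_1 + 2·p_2).
Here 7.2 + 2·13.6 = 34.4, giving x_1* = 3.8372.
At m' = 198: x_1* = 5.7558. Change: 5.7558 − 3.8372 = 1.9186.

Δx_1* = 1.9186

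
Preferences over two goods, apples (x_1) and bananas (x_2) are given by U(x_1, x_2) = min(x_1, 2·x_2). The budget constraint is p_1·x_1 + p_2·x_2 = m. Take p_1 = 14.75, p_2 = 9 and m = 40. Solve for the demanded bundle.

x_1* = 2.0779, x_2* = 1.039

Leontief preferences: the optimum is at the kink where x_1/2 = x_2/1, i.e. x_2 = (1/2)·x_1.
Budget: p_1·x_1 + p_2·(1/2)·x_1 = m, so (2·p_1 + p_2)·x_1 = 2·m.
Demand: x_1*(p_1,p_2,m) = 2·m/(2·p_1 + p_2), x_2* = m/(2·p_1 + p_2).
Here 2·14.75 + 9 = 38.5, giving x_1* = 2.0779 and x_2* = 1.039.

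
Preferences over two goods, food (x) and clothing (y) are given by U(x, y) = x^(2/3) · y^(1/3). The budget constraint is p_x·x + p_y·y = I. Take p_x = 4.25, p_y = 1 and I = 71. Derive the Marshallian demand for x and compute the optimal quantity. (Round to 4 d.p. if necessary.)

MU_x/MU_y = (2/3·y)/(1/3·x); tangency sets this equal to p_x/p_y.
Rearranging, p_y·y = (1/2)·p_x·x. Substituting into the budget gives p_x·x·(1 + (1/2)) = I.
Demand: x*(p_x,p_y,I) = 2/3·I/p_x and y* = 1/3·I/p_y.
At p_x=4.25, p_y=1, I=71: x* = 2/3·71/4.25 = 11.1373.

x* = 11.1373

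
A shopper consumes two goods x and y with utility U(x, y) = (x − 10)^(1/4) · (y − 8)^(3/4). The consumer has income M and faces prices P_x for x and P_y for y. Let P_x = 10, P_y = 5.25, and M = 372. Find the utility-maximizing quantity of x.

x* = 15.75

After buying the subsistence bundle (10, 8), a share 0.25 of the remaining income goes to x: x* = 10 + 0.25·(M − 10P_x − 8P_y)/P_x.
Discretionary income = 372 − 10·10 − 8·5.25 = 230; x* = 10 + 0.25·230/10 = 15.75.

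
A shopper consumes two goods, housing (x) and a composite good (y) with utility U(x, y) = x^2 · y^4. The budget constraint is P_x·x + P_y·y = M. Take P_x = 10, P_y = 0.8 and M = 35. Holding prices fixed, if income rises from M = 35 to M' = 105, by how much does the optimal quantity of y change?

Δy* = 58.3333

The MRS is (1/2)·y/x. Set MRS = P_x/P_y.
Rearranging, P_y·y = 2·P_x·x. Substituting into the budget gives P_x·x·(1 + 2) = M.
Demand: x*(P_x,P_y,M) = 1/3·M/P_x and y* = 2/3·M/P_y.
At P_x=10, P_y=0.8, M=35: y* = 2/3·35/0.8 = 29.1667.
At M' = 105: y* = 87.5. Change: 87.5 − 29.1667 = 58.3333.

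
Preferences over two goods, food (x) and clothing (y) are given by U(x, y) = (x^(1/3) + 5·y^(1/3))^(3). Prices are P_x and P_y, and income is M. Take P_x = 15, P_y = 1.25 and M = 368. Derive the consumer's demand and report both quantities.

From the CES first-order condition, (1/5)·(y/x)^(2/3) = P_x/P_y.
Solve for the ratio: y/x = [5·P_x/P_y]^(1.5).
With the ratio pinned down, the budget gives x* = M/(P_x + P_y·(y/x)) and y* = (y/x)·x*.
Numerically y/x = 464.758002, so x* = 368/(15 + 1.25·464.758002) = 0.6175 and y* = 464.758002·0.6175 = 286.99.

x* = 0.6175, y* = 286.99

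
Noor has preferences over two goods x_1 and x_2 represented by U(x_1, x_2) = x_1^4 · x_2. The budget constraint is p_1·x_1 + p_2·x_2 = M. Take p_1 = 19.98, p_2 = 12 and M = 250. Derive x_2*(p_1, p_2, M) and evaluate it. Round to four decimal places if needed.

Tangency: MRS = 4·x_2/x_1 = p_1/p_2.
Rearranging, p_2·x_2 = (1/4)·p_1·x_1. Substituting into the budget gives p_1·x_1·(1 + (1/4)) = M.
Demand: x_1*(p_1,p_2,M) = 0.8·M/p_1 and x_2* = 0.2·M/p_2.
At p_1=19.98, p_2=12, M=250: x_2* = 0.2·250/12 = 4.1667.

x_2* = 4.1667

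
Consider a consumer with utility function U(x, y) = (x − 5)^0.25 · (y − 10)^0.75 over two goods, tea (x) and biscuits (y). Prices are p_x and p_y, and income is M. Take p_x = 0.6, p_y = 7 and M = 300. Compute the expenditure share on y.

share on y = 0.8008

Let x' = x−5, y' = y−10. MRS = (1/3)·y'/x' = p_x/p_y.
After buying the subsistence bundle (5, 10), a share 0.25 of the remaining income goes to x: x* = 5 + 0.25·(M − 5p_x − 10p_y)/p_x.
Discretionary income = 300 − 5·0.6 − 10·7 = 227; x* = 5 + 0.25·227/0.6 = 99.5833; y* = 10 + 0.75·227/7 = 34.3214.
Expenditure on y: 7·34.3214 = 240.25; share = 0.8008.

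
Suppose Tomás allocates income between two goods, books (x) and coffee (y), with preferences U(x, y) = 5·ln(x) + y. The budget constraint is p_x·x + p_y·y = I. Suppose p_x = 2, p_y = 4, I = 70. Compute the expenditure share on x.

So x*(p_x,p_y) = 5·p_y/p_x, independent of income; and y* = (I − 5·p_y)/p_y.
At the given prices: x* = 5·4/2 = 10, and y* = 12.5.
Expenditure on x: 2·10 = 20; share = 0.2857.

share on x = 0.2857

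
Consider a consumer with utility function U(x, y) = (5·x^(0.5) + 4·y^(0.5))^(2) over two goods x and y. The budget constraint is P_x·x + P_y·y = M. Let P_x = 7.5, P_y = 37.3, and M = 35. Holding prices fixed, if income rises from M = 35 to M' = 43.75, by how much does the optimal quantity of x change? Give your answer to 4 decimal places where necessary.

Δx* = 1.0337

Numerically y/x = 0.025875, so x* = 35/(7.5 + 37.3·0.025875) = 4.1346.
At M' = 43.75: x* = 5.1683. Change: 5.1683 − 4.1346 = 1.0337.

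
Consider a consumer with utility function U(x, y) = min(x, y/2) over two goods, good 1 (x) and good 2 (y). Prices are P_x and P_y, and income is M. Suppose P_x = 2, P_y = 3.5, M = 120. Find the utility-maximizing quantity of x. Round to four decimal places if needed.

x* = 13.3333

Demand: x*(P_x,P_y,M) = M/(P_x + 2·P_y), y* = 2·M/(P_x + 2·P_y).
Here 2 + 2·3.5 = 9, giving x* = 13.3333.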